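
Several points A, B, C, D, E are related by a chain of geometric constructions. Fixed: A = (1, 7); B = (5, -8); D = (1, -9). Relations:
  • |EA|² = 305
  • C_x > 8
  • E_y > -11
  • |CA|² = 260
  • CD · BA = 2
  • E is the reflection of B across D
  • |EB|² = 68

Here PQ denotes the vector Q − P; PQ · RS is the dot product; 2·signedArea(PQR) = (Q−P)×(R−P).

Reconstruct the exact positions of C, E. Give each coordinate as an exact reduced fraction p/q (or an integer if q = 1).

C = (9, -7)
E = (-3, -10)

1. C_x = 9  [line 4·x + -15·y + -141 = 0 ∩ |CA|² = 260]
2. C_y = -7  [line 4·x + -15·y + -141 = 0 ∩ |CA|² = 260]
   → C = (9, -7)
3. E_x = -3  [E is the reflection of B across D]
4. E_y = -10  [E is the reflection of B across D]
   → E = (-3, -10)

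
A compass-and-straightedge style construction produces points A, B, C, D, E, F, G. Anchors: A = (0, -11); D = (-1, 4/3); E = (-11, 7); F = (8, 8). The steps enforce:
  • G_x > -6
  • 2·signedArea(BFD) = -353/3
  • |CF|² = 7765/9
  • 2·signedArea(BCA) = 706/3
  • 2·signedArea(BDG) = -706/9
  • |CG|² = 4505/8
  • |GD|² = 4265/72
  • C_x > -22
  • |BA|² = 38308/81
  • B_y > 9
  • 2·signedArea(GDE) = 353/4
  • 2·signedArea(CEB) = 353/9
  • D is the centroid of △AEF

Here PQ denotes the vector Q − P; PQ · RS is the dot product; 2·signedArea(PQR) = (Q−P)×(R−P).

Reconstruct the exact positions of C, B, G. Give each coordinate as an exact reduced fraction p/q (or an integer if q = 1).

1. B_x = -8  [line 20/3·x + -9·y + 409/3 = 0 ∩ |BA|² = 38308/81]
2. B_y = 83/9  [line 20/3·x + -9·y + 409/3 = 0 ∩ |BA|² = 38308/81]
   → B = (-8, 83/9)
3. G_x = -21/4  [2·signedArea(GDE) = 353/4 ∩ 2·signedArea(BDG) = -706/9]
4. G_y = -61/12  [2·signedArea(GDE) = 353/4 ∩ 2·signedArea(BDG) = -706/9]
   → G = (-21/4, -61/12)
5. C_x = -21  [2·signedArea(CEB) = 353/9 ∩ 2·signedArea(BCA) = 706/3]
6. C_y = 38/3  [2·signedArea(CEB) = 353/9 ∩ 2·signedArea(BCA) = 706/3]
   → C = (-21, 38/3)

B = (-8, 83/9)
C = (-21, 38/3)
G = (-21/4, -61/12)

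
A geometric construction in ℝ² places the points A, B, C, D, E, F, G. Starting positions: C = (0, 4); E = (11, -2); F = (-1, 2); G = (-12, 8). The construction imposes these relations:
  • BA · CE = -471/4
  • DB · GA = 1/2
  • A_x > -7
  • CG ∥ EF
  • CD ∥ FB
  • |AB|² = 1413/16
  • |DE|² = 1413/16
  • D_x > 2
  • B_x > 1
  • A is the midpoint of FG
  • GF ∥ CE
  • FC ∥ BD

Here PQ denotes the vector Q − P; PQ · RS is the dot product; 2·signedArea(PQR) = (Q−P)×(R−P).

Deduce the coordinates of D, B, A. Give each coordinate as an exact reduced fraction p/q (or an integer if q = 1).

1. A_x = -13/2  [A is the midpoint of FG]
2. A_y = 5  [A is the midpoint of FG]
   → A = (-13/2, 5)
3. B_x = 7/4  [line -11·x + 6·y + 65/4 = 0 ∩ |AB|² = 1413/16]
4. B_y = 1/2  [line -11·x + 6·y + 65/4 = 0 ∩ |AB|² = 1413/16]
   → B = (7/4, 1/2)
5. D_x = 11/4  [DB · GA = 1/2 ∩ FC ∥ BD]
6. D_y = 5/2  [DB · GA = 1/2 ∩ FC ∥ BD]
   → D = (11/4, 5/2)

A = (-13/2, 5)
B = (7/4, 1/2)
D = (11/4, 5/2)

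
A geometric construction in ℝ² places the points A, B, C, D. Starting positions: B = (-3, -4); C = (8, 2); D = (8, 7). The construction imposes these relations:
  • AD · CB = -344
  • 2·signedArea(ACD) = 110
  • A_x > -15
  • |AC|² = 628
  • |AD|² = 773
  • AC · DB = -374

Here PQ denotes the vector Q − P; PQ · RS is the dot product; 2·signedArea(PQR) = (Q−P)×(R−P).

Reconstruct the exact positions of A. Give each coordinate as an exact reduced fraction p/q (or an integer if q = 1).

1. A_x = -14  [AC · DB = -374 ∩ 2·signedArea(ACD) = 110]
2. A_y = -10  [AC · DB = -374 ∩ 2·signedArea(ACD) = 110]
   → A = (-14, -10)

A = (-14, -10)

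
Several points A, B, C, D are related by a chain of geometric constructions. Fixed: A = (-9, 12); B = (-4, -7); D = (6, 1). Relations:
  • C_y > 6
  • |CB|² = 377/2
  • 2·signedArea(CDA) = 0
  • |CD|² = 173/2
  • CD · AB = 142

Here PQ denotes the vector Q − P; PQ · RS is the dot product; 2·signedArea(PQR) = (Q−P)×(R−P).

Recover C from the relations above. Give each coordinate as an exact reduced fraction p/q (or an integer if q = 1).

1. C_x = -3/2  [2·signedArea(CDA) = 0 ∩ CD · AB = 142]
2. C_y = 13/2  [2·signedArea(CDA) = 0 ∩ CD · AB = 142]
   → C = (-3/2, 13/2)

C = (-3/2, 13/2)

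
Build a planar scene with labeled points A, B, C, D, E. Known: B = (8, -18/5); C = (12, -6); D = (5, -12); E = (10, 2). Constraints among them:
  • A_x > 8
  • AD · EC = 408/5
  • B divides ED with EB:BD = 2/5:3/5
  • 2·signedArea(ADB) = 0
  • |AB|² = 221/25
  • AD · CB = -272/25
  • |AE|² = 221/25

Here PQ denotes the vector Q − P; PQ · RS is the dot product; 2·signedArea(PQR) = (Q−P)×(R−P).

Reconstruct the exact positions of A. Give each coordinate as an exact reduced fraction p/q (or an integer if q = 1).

A = (9, -4/5)

1. A_x = 9  [2·signedArea(ADB) = 0 ∩ AD · EC = 408/5]
2. A_y = -4/5  [2·signedArea(ADB) = 0 ∩ AD · EC = 408/5]
   → A = (9, -4/5)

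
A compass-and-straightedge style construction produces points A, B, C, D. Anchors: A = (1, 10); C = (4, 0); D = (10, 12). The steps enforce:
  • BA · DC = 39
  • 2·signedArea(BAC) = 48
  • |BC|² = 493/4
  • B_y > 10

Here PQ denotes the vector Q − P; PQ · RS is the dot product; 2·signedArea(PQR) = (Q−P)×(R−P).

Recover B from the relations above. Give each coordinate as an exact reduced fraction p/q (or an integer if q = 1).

1. B_x = 11/2  [2·signedArea(BAC) = 48 ∩ BA · DC = 39]
2. B_y = 11  [2·signedArea(BAC) = 48 ∩ BA · DC = 39]
   → B = (11/2, 11)

B = (11/2, 11)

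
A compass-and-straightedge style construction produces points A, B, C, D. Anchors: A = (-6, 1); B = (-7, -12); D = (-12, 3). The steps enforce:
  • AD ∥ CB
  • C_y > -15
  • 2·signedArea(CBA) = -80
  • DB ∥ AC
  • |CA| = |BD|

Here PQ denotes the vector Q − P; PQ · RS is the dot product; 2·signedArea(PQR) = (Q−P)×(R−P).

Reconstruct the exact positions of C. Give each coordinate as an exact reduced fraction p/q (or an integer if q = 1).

C = (-1, -14)

1. C_x = -1  [AD ∥ CB ∩ DB ∥ AC]
2. C_y = -14  [AD ∥ CB ∩ DB ∥ AC]
   → C = (-1, -14)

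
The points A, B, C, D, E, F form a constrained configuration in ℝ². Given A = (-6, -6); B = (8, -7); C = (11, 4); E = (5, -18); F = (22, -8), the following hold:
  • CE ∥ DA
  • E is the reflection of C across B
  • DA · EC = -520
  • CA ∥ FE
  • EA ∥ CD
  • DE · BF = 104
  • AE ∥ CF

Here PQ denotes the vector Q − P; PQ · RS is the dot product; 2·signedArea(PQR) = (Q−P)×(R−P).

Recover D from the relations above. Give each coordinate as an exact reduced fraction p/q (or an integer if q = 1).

1. D_x = 0  [CE ∥ DA ∩ EA ∥ CD]
2. D_y = 16  [CE ∥ DA ∩ EA ∥ CD]
   → D = (0, 16)

D = (0, 16)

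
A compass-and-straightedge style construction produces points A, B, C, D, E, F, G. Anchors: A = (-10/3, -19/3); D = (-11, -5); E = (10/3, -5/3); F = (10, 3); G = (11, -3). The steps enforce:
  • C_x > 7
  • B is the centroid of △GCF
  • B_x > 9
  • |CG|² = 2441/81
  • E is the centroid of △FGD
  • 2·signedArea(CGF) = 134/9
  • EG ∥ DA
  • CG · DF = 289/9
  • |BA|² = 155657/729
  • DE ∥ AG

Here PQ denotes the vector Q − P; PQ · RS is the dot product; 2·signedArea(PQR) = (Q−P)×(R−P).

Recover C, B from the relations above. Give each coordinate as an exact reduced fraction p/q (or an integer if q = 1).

B = (259/27, 13/27)
C = (70/9, 13/9)

1. C_x = 70/9  [CG · DF = 289/9 ∩ 2·signedArea(CGF) = 134/9]
2. C_y = 13/9  [CG · DF = 289/9 ∩ 2·signedArea(CGF) = 134/9]
   → C = (70/9, 13/9)
3. B_x = 259/27  [B is the centroid of △GCF]
4. B_y = 13/27  [B is the centroid of △GCF]
   → B = (259/27, 13/27)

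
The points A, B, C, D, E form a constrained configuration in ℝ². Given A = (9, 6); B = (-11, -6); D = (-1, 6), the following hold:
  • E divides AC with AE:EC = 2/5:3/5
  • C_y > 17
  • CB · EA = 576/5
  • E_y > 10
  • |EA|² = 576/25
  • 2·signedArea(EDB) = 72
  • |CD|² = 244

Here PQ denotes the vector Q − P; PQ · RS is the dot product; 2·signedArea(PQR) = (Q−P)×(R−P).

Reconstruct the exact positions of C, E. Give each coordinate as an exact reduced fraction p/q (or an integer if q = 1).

C = (9, 18)
E = (9, 54/5)

1. E_x = 9  [line 12·x + -10·y + 0 = 0 ∩ |EA|² = 576/25]
2. E_y = 54/5  [line 12·x + -10·y + 0 = 0 ∩ |EA|² = 576/25]
   → E = (9, 54/5)
3. C_x = 9  [CB · EA = 576/5 ∩ E divides AC with AE:EC = 2/5:3/5]
4. C_y = 18  [CB · EA = 576/5 ∩ E divides AC with AE:EC = 2/5:3/5]
   → C = (9, 18)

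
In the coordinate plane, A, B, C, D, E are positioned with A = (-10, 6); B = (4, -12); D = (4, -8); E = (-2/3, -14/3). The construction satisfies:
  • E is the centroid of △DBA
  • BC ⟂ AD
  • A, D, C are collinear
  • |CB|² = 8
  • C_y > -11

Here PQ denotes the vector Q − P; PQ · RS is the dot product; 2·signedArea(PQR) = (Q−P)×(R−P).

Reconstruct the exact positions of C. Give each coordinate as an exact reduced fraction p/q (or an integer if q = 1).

1. C_x = 6  [A, D, C are collinear ∩ BC ⟂ AD]
2. C_y = -10  [A, D, C are collinear ∩ BC ⟂ AD]
   → C = (6, -10)

C = (6, -10)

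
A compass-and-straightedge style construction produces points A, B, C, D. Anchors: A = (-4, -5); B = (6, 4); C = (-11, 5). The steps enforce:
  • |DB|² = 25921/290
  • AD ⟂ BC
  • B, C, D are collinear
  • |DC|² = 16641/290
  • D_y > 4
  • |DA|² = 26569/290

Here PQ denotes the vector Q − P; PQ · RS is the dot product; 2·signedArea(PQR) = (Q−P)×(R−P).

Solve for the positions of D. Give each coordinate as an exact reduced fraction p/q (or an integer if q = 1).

1. D_x = -997/290  [B, C, D are collinear ∩ AD ⟂ BC]
2. D_y = 1321/290  [B, C, D are collinear ∩ AD ⟂ BC]
   → D = (-997/290, 1321/290)

D = (-997/290, 1321/290)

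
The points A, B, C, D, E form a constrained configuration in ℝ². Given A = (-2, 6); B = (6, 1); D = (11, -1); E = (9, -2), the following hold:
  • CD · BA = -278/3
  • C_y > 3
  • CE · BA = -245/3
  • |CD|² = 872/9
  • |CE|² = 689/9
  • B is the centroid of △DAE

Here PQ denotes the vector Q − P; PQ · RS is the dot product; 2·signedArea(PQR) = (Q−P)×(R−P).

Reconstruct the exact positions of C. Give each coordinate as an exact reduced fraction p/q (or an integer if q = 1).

1. C_x = 7/3  [line 8·x + -5·y + -1/3 = 0 ∩ |CE|² = 689/9]
2. C_y = 11/3  [line 8·x + -5·y + -1/3 = 0 ∩ |CE|² = 689/9]
   → C = (7/3, 11/3)

C = (7/3, 11/3)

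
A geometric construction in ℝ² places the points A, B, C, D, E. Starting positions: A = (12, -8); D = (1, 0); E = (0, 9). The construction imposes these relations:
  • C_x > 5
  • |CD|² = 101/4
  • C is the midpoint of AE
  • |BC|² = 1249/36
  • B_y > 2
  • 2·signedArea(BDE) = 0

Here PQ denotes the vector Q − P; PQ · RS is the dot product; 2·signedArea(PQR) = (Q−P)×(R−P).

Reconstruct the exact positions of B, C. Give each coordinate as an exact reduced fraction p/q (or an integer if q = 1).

B = (2/3, 3)
C = (6, 1/2)

1. C_x = 6  [C is the midpoint of AE]
2. C_y = 1/2  [C is the midpoint of AE]
   → C = (6, 1/2)
3. B_x = 2/3  [line -9·x + -1·y + 9 = 0 ∩ |BC|² = 1249/36]
4. B_y = 3  [line -9·x + -1·y + 9 = 0 ∩ |BC|² = 1249/36]
   → B = (2/3, 3)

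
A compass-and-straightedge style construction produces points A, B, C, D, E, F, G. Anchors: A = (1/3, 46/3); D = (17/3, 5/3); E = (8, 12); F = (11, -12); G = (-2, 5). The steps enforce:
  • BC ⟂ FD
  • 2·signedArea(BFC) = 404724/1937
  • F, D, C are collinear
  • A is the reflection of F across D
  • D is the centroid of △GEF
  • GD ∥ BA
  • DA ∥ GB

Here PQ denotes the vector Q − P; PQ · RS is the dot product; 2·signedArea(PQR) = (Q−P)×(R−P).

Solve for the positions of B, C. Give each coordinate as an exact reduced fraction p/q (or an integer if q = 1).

B = (-22/3, 56/3)
C = (-10511/5811, 121000/5811)

1. B_x = -22/3  [GD ∥ BA ∩ DA ∥ GB]
2. B_y = 56/3  [GD ∥ BA ∩ DA ∥ GB]
   → B = (-22/3, 56/3)
3. C_x = -10511/5811  [F, D, C are collinear ∩ BC ⟂ FD]
4. C_y = 121000/5811  [F, D, C are collinear ∩ BC ⟂ FD]
   → C = (-10511/5811, 121000/5811)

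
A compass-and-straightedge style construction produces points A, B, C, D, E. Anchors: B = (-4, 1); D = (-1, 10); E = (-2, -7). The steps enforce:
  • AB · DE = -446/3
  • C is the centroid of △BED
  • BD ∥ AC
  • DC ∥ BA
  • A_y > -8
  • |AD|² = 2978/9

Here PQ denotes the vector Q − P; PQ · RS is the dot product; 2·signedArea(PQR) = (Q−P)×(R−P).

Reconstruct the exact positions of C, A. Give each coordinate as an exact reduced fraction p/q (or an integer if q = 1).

A = (-16/3, -23/3)
C = (-7/3, 4/3)

1. C_x = -7/3  [C is the centroid of △BED]
2. C_y = 4/3  [C is the centroid of △BED]
   → C = (-7/3, 4/3)
3. A_x = -16/3  [BD ∥ AC ∩ DC ∥ BA]
4. A_y = -23/3  [BD ∥ AC ∩ DC ∥ BA]
   → A = (-16/3, -23/3)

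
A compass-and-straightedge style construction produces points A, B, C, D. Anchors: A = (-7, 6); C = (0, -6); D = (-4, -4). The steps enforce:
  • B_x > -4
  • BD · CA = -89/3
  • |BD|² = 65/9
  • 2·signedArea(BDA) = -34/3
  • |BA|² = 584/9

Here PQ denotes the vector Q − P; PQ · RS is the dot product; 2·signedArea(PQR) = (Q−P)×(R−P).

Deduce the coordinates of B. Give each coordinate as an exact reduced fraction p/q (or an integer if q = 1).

B = (-11/3, -4/3)

1. B_x = -11/3  [BD · CA = -89/3 ∩ 2·signedArea(BDA) = -34/3]
2. B_y = -4/3  [BD · CA = -89/3 ∩ 2·signedArea(BDA) = -34/3]
   → B = (-11/3, -4/3)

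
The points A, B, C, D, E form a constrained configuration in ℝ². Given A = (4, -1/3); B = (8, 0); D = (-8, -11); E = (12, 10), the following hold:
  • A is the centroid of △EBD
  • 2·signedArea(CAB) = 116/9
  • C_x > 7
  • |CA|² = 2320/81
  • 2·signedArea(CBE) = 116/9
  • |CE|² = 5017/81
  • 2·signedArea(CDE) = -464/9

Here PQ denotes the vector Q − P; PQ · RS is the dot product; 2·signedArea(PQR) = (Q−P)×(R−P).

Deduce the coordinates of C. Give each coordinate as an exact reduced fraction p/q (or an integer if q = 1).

1. C_x = 8  [2·signedArea(CAB) = 116/9 ∩ 2·signedArea(CBE) = 116/9]
2. C_y = 29/9  [2·signedArea(CAB) = 116/9 ∩ 2·signedArea(CBE) = 116/9]
   → C = (8, 29/9)

C = (8, 29/9)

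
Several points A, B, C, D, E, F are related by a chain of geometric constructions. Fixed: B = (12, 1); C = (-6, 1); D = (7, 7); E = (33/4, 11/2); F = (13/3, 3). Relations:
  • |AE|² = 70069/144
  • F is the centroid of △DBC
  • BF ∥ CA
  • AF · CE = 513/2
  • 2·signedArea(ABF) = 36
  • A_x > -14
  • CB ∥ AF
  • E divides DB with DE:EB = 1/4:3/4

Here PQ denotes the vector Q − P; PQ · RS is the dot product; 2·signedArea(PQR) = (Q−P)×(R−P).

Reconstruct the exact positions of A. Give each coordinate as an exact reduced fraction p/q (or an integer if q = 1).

1. A_x = -41/3  [CB ∥ AF ∩ BF ∥ CA]
2. A_y = 3  [CB ∥ AF ∩ BF ∥ CA]
   → A = (-41/3, 3)

A = (-41/3, 3)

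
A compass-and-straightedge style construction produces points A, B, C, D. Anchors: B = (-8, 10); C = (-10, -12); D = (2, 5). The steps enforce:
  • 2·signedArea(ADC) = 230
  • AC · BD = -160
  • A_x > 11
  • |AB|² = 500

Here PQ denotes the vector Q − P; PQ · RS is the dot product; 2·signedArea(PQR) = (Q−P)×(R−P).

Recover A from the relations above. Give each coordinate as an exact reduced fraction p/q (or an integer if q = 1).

1. A_x = 12  [2·signedArea(ADC) = 230 ∩ AC · BD = -160]
2. A_y = 0  [2·signedArea(ADC) = 230 ∩ AC · BD = -160]
   → A = (12, 0)

A = (12, 0)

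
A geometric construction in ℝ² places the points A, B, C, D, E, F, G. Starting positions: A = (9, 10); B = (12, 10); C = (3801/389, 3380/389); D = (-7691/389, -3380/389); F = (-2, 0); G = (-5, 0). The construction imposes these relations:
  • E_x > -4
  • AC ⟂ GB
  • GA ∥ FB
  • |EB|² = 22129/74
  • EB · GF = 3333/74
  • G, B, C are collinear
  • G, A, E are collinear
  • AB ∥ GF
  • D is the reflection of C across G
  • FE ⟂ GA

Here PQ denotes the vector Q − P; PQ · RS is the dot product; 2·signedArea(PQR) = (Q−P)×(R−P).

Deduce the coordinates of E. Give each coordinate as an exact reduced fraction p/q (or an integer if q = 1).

1. E_x = -223/74  [G, A, E are collinear ∩ FE ⟂ GA]
2. E_y = 105/74  [G, A, E are collinear ∩ FE ⟂ GA]
   → E = (-223/74, 105/74)

E = (-223/74, 105/74)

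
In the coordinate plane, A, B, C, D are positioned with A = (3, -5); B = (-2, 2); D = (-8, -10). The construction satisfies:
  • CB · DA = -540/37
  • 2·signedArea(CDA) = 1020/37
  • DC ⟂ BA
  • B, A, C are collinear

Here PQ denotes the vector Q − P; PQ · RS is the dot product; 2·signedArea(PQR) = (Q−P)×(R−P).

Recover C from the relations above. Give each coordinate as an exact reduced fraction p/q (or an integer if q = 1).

1. C_x = 61/37  [B, A, C are collinear ∩ DC ⟂ BA]
2. C_y = -115/37  [B, A, C are collinear ∩ DC ⟂ BA]
   → C = (61/37, -115/37)

C = (61/37, -115/37)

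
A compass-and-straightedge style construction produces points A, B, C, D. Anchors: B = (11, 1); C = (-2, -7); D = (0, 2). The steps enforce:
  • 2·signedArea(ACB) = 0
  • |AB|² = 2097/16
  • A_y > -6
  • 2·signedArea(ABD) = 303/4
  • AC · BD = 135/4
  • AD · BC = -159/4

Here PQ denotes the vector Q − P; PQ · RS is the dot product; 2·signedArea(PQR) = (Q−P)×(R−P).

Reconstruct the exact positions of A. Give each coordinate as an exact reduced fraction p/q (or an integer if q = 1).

A = (5/4, -5)

1. A_x = 5/4  [2·signedArea(ACB) = 0 ∩ AD · BC = -159/4]
2. A_y = -5  [2·signedArea(ACB) = 0 ∩ AD · BC = -159/4]
   → A = (5/4, -5)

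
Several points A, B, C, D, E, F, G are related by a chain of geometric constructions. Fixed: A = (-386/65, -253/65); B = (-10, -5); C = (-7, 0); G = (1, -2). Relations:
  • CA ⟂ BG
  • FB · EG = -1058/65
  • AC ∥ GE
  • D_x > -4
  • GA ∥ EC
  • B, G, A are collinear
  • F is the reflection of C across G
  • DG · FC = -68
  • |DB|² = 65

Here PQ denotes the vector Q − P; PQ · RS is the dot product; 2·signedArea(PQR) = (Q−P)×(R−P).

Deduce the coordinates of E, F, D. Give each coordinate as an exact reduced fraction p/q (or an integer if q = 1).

D = (-3, -1)
E = (-4/65, 123/65)
F = (9, -4)

1. E_x = -4/65  [GA ∥ EC ∩ AC ∥ GE]
2. E_y = 123/65  [GA ∥ EC ∩ AC ∥ GE]
   → E = (-4/65, 123/65)
3. F_x = 9  [F is the reflection of C across G]
4. F_y = -4  [F is the reflection of C across G]
   → F = (9, -4)
5. D_x = -3  [line 16·x + -4·y + 44 = 0 ∩ |DB|² = 65]
6. D_y = -1  [line 16·x + -4·y + 44 = 0 ∩ |DB|² = 65]
   → D = (-3, -1)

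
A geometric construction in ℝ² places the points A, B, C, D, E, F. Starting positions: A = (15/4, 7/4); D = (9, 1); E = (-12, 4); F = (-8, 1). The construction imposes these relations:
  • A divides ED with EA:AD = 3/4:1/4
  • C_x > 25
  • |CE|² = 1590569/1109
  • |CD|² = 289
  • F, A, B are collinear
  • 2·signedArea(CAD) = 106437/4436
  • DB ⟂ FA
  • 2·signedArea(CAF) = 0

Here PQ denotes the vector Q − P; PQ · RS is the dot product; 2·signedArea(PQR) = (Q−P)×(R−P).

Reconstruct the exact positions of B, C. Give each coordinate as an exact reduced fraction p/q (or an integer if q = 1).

B = (19809/2218, 4615/2218)
C = (28681/1109, 3506/1109)

1. B_x = 19809/2218  [F, A, B are collinear ∩ DB ⟂ FA]
2. B_y = 4615/2218  [F, A, B are collinear ∩ DB ⟂ FA]
   → B = (19809/2218, 4615/2218)
3. C_x = 28681/1109  [2·signedArea(CAF) = 0 ∩ 2·signedArea(CAD) = 106437/4436]
4. C_y = 3506/1109  [2·signedArea(CAF) = 0 ∩ 2·signedArea(CAD) = 106437/4436]
   → C = (28681/1109, 3506/1109)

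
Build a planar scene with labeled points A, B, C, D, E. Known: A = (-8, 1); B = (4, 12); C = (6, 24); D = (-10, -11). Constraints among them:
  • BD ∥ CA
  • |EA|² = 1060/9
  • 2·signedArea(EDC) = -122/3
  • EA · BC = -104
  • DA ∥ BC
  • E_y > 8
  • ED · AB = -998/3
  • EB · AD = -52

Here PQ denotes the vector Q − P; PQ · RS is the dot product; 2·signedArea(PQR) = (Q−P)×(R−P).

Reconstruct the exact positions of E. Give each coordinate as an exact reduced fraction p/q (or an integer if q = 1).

E = (0, 25/3)

1. E_x = 0  [ED · AB = -998/3 ∩ EA · BC = -104]
2. E_y = 25/3  [ED · AB = -998/3 ∩ EA · BC = -104]
   → E = (0, 25/3)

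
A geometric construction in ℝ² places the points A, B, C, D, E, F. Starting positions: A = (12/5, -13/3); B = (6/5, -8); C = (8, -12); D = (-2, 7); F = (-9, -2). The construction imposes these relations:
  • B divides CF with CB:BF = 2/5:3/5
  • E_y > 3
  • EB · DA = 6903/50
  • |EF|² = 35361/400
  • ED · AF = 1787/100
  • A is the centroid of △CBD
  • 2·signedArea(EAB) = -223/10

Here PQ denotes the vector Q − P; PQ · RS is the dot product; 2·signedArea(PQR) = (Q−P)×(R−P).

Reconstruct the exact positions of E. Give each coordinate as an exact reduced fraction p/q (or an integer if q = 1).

E = (-6/5, 13/4)

1. E_x = -6/5  [ED · AF = 1787/100 ∩ EB · DA = 6903/50]
2. E_y = 13/4  [ED · AF = 1787/100 ∩ EB · DA = 6903/50]
   → E = (-6/5, 13/4)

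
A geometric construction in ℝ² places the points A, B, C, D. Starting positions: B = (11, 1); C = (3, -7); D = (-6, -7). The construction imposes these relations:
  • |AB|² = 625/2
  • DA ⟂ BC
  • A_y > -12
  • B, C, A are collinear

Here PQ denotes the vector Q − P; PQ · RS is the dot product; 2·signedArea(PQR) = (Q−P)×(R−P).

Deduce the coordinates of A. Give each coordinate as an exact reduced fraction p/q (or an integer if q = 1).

1. A_x = -3/2  [B, C, A are collinear ∩ DA ⟂ BC]
2. A_y = -23/2  [B, C, A are collinear ∩ DA ⟂ BC]
   → A = (-3/2, -23/2)

A = (-3/2, -23/2)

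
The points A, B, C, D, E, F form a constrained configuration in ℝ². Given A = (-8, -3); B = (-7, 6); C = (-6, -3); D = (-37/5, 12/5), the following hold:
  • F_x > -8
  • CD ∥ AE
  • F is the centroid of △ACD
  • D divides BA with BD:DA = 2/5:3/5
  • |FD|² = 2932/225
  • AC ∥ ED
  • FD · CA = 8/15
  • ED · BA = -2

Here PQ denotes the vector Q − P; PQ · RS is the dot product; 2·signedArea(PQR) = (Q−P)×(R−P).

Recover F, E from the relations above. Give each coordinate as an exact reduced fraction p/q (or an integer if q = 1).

E = (-47/5, 12/5)
F = (-107/15, -6/5)

1. F_x = -107/15  [F is the centroid of △ACD]
2. F_y = -6/5  [F is the centroid of △ACD]
   → F = (-107/15, -6/5)
3. E_x = -47/5  [AC ∥ ED ∩ CD ∥ AE]
4. E_y = 12/5  [AC ∥ ED ∩ CD ∥ AE]
   → E = (-47/5, 12/5)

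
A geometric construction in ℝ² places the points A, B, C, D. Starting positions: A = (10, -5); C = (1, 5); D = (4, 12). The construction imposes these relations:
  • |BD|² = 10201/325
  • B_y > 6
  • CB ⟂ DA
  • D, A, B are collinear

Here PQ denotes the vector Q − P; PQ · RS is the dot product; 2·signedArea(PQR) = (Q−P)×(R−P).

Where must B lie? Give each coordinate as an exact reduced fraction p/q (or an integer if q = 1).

B = (1906/325, 2183/325)

1. B_x = 1906/325  [D, A, B are collinear ∩ CB ⟂ DA]
2. B_y = 2183/325  [D, A, B are collinear ∩ CB ⟂ DA]
   → B = (1906/325, 2183/325)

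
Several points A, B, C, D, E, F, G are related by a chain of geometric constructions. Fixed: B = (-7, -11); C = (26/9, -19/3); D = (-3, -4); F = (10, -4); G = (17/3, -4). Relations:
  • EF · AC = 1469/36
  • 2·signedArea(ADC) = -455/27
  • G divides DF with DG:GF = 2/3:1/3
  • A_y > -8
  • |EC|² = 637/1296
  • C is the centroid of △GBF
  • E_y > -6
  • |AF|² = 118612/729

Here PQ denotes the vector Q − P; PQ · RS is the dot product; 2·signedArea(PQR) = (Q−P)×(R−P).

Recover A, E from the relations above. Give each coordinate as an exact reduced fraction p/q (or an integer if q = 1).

A = (-64/27, -64/9)
E = (5/2, -23/4)

1. A_x = -64/27  [line 7/3·x + 53/9·y + 1280/27 = 0 ∩ |AF|² = 118612/729]
2. A_y = -64/9  [line 7/3·x + 53/9·y + 1280/27 = 0 ∩ |AF|² = 118612/729]
   → A = (-64/27, -64/9)
3. E_x = 5/2  [line -142/27·x + -7/9·y + 937/108 = 0 ∩ |EC|² = 637/1296]
4. E_y = -23/4  [line -142/27·x + -7/9·y + 937/108 = 0 ∩ |EC|² = 637/1296]
   → E = (5/2, -23/4)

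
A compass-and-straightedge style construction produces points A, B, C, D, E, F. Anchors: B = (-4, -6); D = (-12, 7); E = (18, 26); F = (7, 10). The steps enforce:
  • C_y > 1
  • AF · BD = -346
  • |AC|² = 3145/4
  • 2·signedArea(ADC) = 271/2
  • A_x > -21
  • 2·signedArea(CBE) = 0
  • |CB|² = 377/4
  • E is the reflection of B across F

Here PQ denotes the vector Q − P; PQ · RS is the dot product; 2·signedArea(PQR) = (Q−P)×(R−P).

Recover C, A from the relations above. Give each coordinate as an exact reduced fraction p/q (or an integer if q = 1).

1. C_x = 3/2  [line -32·x + 22·y + 4 = 0 ∩ |CB|² = 377/4]
2. C_y = 2  [line -32·x + 22·y + 4 = 0 ∩ |CB|² = 377/4]
   → C = (3/2, 2)
3. A_x = -20  [AF · BD = -346 ∩ 2·signedArea(ADC) = 271/2]
4. A_y = 20  [AF · BD = -346 ∩ 2·signedArea(ADC) = 271/2]
   → A = (-20, 20)

A = (-20, 20)
C = (3/2, 2)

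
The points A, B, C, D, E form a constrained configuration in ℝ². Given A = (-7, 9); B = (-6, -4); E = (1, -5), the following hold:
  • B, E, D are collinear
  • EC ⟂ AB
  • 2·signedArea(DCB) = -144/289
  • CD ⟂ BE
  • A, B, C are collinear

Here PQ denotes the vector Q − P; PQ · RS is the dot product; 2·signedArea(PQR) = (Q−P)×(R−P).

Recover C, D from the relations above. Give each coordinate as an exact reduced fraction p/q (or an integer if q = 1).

1. C_x = -100/17  [A, B, C are collinear ∩ EC ⟂ AB]
2. C_y = -94/17  [A, B, C are collinear ∩ EC ⟂ AB]
   → C = (-100/17, -94/17)
3. D_x = -482/85  [B, E, D are collinear ∩ CD ⟂ BE]
4. D_y = -344/85  [B, E, D are collinear ∩ CD ⟂ BE]
   → D = (-482/85, -344/85)

C = (-100/17, -94/17)
D = (-482/85, -344/85)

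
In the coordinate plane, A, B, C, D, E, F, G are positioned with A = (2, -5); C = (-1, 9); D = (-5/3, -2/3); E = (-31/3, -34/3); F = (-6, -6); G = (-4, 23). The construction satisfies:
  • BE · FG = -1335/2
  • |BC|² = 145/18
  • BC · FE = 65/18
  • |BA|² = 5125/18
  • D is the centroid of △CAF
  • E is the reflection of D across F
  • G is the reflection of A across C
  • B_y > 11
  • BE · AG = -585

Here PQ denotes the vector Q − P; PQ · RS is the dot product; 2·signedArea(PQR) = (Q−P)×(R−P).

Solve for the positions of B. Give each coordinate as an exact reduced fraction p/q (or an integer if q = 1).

1. B_x = -17/6  [BC · FE = 65/18 ∩ BE · AG = -585]
2. B_y = 67/6  [BC · FE = 65/18 ∩ BE · AG = -585]
   → B = (-17/6, 67/6)

B = (-17/6, 67/6)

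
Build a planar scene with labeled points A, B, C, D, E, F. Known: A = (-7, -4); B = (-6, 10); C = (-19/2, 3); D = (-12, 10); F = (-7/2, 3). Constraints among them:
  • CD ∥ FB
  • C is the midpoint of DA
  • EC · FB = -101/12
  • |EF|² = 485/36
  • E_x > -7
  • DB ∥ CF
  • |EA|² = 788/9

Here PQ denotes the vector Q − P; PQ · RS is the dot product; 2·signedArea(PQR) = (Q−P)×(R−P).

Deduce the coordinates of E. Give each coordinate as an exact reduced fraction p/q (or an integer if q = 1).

E = (-19/3, 16/3)

1. E_x = -19/3  [line 5/2·x + -7·y + 319/6 = 0 ∩ |EA|² = 788/9]
2. E_y = 16/3  [line 5/2·x + -7·y + 319/6 = 0 ∩ |EA|² = 788/9]
   → E = (-19/3, 16/3)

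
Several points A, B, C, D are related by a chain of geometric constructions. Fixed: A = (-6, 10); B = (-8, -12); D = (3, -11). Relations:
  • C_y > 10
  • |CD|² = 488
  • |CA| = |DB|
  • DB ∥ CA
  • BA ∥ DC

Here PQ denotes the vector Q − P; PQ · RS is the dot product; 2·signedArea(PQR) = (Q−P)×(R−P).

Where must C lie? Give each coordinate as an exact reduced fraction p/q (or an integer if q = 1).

1. C_x = 5  [DB ∥ CA ∩ BA ∥ DC]
2. C_y = 11  [DB ∥ CA ∩ BA ∥ DC]
   → C = (5, 11)

C = (5, 11)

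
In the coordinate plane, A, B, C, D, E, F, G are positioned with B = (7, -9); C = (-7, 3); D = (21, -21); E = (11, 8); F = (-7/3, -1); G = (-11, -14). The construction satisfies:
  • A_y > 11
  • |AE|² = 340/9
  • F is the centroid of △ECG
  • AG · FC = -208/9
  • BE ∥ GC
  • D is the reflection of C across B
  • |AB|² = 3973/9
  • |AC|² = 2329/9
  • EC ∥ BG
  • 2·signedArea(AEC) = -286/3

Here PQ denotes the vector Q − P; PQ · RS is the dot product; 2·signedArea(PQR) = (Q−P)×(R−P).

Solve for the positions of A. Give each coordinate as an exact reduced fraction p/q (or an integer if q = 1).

1. A_x = 19/3  [2·signedArea(AEC) = -286/3 ∩ AG · FC = -208/9]
2. A_y = 12  [2·signedArea(AEC) = -286/3 ∩ AG · FC = -208/9]
   → A = (19/3, 12)

A = (19/3, 12)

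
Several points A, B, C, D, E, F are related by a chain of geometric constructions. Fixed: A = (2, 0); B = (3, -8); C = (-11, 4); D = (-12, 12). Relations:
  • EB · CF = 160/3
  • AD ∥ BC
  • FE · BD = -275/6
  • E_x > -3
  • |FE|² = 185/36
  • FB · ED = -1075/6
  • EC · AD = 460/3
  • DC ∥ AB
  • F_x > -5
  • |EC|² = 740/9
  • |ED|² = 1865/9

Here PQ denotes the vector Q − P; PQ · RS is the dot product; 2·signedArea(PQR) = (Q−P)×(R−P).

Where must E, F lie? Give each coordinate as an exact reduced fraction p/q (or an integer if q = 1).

1. E_x = -7/3  [line 14·x + -12·y + 146/3 = 0 ∩ |EC|² = 740/9]
2. E_y = 4/3  [line 14·x + -12·y + 146/3 = 0 ∩ |EC|² = 740/9]
   → E = (-7/3, 4/3)
3. F_x = -9/2  [EB · CF = 160/3 ∩ FE · BD = -275/6]
4. F_y = 2  [EB · CF = 160/3 ∩ FE · BD = -275/6]
   → F = (-9/2, 2)

E = (-7/3, 4/3)
F = (-9/2, 2)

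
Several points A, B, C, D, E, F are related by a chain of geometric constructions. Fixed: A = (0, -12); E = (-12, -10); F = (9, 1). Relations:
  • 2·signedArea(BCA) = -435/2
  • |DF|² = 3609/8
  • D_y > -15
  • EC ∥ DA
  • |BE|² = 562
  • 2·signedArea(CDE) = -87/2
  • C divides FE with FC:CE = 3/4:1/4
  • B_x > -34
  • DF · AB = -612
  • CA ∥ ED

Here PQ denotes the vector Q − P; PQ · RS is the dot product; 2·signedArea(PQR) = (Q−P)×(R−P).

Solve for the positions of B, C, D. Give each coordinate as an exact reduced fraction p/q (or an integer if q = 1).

1. C_x = -27/4  [C divides FE with FC:CE = 3/4:1/4]
2. C_y = -29/4  [C divides FE with FC:CE = 3/4:1/4]
   → C = (-27/4, -29/4)
3. D_x = -21/4  [EC ∥ DA ∩ CA ∥ ED]
4. D_y = -59/4  [EC ∥ DA ∩ CA ∥ ED]
   → D = (-21/4, -59/4)
5. B_x = -33  [2·signedArea(BCA) = -435/2 ∩ DF · AB = -612]
6. B_y = -21  [2·signedArea(BCA) = -435/2 ∩ DF · AB = -612]
   → B = (-33, -21)

B = (-33, -21)
C = (-27/4, -29/4)
D = (-21/4, -59/4)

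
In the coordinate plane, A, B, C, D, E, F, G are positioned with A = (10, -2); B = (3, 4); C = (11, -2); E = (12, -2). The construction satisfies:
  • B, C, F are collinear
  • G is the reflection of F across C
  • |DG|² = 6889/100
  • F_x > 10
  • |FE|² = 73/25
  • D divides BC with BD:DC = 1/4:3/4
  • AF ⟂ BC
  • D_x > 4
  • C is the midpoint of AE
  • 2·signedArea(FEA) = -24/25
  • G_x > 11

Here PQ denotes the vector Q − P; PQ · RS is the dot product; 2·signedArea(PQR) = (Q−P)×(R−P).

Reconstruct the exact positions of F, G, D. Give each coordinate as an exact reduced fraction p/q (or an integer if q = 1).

1. F_x = 259/25  [B, C, F are collinear ∩ AF ⟂ BC]
2. F_y = -38/25  [B, C, F are collinear ∩ AF ⟂ BC]
   → F = (259/25, -38/25)
3. G_x = 291/25  [G is the reflection of F across C]
4. G_y = -62/25  [G is the reflection of F across C]
   → G = (291/25, -62/25)
5. D_x = 5  [D divides BC with BD:DC = 1/4:3/4]
6. D_y = 5/2  [D divides BC with BD:DC = 1/4:3/4]
   → D = (5, 5/2)

D = (5, 5/2)
F = (259/25, -38/25)
G = (291/25, -62/25)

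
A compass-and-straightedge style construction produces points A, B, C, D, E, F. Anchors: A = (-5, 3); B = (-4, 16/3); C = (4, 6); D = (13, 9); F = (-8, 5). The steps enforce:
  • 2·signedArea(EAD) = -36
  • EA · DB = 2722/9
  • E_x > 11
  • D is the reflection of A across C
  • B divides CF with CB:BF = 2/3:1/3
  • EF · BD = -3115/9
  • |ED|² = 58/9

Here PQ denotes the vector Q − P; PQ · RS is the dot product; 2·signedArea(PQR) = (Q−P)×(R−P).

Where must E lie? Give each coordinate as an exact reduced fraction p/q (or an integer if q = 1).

1. E_x = 12  [EA · DB = 2722/9 ∩ 2·signedArea(EAD) = -36]
2. E_y = 20/3  [EA · DB = 2722/9 ∩ 2·signedArea(EAD) = -36]
   → E = (12, 20/3)

E = (12, 20/3)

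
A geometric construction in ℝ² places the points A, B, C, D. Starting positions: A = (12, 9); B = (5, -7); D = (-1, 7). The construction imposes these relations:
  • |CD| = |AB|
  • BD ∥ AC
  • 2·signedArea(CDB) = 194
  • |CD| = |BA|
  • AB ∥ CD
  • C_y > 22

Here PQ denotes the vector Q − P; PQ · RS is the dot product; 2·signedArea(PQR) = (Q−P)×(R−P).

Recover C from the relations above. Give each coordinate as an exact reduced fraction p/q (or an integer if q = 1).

C = (6, 23)

1. C_x = 6  [AB ∥ CD ∩ BD ∥ AC]
2. C_y = 23  [AB ∥ CD ∩ BD ∥ AC]
   → C = (6, 23)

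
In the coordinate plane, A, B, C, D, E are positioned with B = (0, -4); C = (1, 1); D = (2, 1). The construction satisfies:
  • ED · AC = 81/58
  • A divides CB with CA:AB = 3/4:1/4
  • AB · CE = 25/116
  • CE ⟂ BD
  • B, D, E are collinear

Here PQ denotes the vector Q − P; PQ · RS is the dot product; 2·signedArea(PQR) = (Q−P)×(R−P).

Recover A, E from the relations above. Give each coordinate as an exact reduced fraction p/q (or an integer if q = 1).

1. A_x = 1/4  [A divides CB with CA:AB = 3/4:1/4]
2. A_y = -11/4  [A divides CB with CA:AB = 3/4:1/4]
   → A = (1/4, -11/4)
3. E_x = 54/29  [B, D, E are collinear ∩ CE ⟂ BD]
4. E_y = 19/29  [B, D, E are collinear ∩ CE ⟂ BD]
   → E = (54/29, 19/29)

A = (1/4, -11/4)
E = (54/29, 19/29)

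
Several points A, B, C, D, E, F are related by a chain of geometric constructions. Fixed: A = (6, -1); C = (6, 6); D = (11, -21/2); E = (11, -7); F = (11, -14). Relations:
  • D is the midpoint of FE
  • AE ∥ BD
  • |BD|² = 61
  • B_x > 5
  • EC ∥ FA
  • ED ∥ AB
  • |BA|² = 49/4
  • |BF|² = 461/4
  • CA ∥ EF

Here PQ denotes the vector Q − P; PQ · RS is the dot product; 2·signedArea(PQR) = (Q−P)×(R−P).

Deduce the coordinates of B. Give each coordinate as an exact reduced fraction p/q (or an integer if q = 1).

1. B_x = 6  [AE ∥ BD ∩ ED ∥ AB]
2. B_y = -9/2  [AE ∥ BD ∩ ED ∥ AB]
   → B = (6, -9/2)

B = (6, -9/2)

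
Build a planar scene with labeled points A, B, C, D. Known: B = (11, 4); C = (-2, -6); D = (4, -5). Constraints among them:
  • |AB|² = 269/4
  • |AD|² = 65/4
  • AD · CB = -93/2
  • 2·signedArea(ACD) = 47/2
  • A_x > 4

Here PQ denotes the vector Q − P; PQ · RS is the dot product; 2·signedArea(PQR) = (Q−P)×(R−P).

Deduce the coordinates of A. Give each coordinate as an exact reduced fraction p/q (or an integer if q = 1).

1. A_x = 9/2  [AD · CB = -93/2 ∩ 2·signedArea(ACD) = 47/2]
2. A_y = -1  [AD · CB = -93/2 ∩ 2·signedArea(ACD) = 47/2]
   → A = (9/2, -1)

A = (9/2, -1)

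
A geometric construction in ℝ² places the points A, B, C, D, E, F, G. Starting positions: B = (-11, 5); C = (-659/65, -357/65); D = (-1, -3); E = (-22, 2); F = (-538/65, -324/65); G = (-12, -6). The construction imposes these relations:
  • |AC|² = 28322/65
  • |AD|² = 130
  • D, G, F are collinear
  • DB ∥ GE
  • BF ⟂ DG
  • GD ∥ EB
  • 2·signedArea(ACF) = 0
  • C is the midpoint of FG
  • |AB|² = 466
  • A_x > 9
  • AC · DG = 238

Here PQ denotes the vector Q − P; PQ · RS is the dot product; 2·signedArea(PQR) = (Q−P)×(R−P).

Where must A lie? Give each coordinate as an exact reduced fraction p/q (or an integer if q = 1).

1. A_x = 10  [2·signedArea(ACF) = 0 ∩ AC · DG = 238]
2. A_y = 0  [2·signedArea(ACF) = 0 ∩ AC · DG = 238]
   → A = (10, 0)

A = (10, 0)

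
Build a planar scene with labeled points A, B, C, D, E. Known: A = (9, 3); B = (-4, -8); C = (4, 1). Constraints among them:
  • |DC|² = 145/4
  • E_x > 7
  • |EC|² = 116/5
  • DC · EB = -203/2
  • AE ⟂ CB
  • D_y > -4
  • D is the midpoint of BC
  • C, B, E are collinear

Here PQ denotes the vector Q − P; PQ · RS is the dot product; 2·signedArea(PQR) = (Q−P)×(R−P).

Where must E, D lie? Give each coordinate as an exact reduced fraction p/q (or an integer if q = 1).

1. E_x = 36/5  [C, B, E are collinear ∩ AE ⟂ CB]
2. E_y = 23/5  [C, B, E are collinear ∩ AE ⟂ CB]
   → E = (36/5, 23/5)
3. D_x = 0  [D is the midpoint of BC]
4. D_y = -7/2  [D is the midpoint of BC]
   → D = (0, -7/2)

D = (0, -7/2)
E = (36/5, 23/5)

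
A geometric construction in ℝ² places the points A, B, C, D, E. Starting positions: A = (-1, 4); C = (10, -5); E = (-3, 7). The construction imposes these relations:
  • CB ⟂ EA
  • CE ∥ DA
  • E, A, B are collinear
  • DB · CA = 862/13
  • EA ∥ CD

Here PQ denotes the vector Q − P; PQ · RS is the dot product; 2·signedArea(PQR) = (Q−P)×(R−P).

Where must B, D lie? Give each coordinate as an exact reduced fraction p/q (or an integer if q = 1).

B = (85/13, -95/13)
D = (12, -8)

1. B_x = 85/13  [E, A, B are collinear ∩ CB ⟂ EA]
2. B_y = -95/13  [E, A, B are collinear ∩ CB ⟂ EA]
   → B = (85/13, -95/13)
3. D_x = 12  [CE ∥ DA ∩ EA ∥ CD]
4. D_y = -8  [CE ∥ DA ∩ EA ∥ CD]
   → D = (12, -8)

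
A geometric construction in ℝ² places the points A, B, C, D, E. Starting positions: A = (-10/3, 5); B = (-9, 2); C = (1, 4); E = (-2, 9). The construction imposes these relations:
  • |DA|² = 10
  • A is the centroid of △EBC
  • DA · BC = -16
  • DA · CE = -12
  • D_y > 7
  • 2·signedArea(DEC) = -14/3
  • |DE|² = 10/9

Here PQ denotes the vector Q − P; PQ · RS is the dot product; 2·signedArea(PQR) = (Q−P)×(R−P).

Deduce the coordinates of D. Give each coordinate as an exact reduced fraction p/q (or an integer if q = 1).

1. D_x = -7/3  [DA · CE = -12 ∩ DA · BC = -16]
2. D_y = 8  [DA · CE = -12 ∩ DA · BC = -16]
   → D = (-7/3, 8)

D = (-7/3, 8)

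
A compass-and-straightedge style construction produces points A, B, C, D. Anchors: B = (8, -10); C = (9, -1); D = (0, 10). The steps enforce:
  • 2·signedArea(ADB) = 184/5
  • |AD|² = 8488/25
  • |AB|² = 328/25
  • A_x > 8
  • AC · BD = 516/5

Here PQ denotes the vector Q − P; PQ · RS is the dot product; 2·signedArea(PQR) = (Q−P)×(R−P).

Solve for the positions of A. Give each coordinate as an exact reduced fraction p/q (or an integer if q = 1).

1. A_x = 42/5  [2·signedArea(ADB) = 184/5 ∩ AC · BD = 516/5]
2. A_y = -32/5  [2·signedArea(ADB) = 184/5 ∩ AC · BD = 516/5]
   → A = (42/5, -32/5)

A = (42/5, -32/5)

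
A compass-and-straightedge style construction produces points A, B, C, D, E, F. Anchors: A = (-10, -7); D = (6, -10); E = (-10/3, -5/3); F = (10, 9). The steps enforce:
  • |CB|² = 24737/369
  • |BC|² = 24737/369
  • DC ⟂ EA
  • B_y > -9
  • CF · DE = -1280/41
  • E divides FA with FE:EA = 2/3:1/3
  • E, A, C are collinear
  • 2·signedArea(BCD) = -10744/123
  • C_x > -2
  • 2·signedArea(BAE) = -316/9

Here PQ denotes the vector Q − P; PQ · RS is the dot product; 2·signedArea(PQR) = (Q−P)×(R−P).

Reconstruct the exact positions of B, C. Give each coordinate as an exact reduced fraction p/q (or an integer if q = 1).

B = (-14/3, -8)
C = (-70/41, -15/41)

1. C_x = -70/41  [E, A, C are collinear ∩ DC ⟂ EA]
2. C_y = -15/41  [E, A, C are collinear ∩ DC ⟂ EA]
   → C = (-70/41, -15/41)
3. B_x = -14/3  [2·signedArea(BAE) = -316/9 ∩ 2·signedArea(BCD) = -10744/123]
4. B_y = -8  [2·signedArea(BAE) = -316/9 ∩ 2·signedArea(BCD) = -10744/123]
   → B = (-14/3, -8)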